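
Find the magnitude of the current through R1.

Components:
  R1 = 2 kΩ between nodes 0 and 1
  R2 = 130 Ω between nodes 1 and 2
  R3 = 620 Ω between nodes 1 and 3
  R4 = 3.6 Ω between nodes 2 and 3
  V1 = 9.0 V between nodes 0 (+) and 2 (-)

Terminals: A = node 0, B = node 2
Nodal analysis, taking node 2 as the 0 V reference.
Source V1 fixes V_0 = 9 V.
KCL at each unknown node (sum of currents leaving = 0; resistances in Ω):
  Node 1: (V_1 - 9)/2000 + (V_1 - 0)/130 + (V_1 - V_3)/620 = 0
  Node 3: (V_3 - V_1)/620 + (V_3 - 0)/3.6 = 0
Collecting terms (coefficients in siemens):
  0.009805·V_1 - 0.001613·V_3 = 0.0045
  0.2794·V_3 - 0.001613·V_1 = 0
Determinant D = (0.009805)(0.2794) - (-0.001613)(-0.001613) = 0.002737
V_1 = [(0.0045)(0.2794) - (-0.001613)(0)]/D = 0.4594 V
V_3 = [(0.009805)(0) - (0.0045)(-0.001613)]/D = 0.002652 V
I_R1 = (V_0 - V_1)/R1 = (9 - 0.4594)/2000 = 0.00427 A
|I_R1| = 0.00427 A

Final answer: |I_R1| = 0.00427 A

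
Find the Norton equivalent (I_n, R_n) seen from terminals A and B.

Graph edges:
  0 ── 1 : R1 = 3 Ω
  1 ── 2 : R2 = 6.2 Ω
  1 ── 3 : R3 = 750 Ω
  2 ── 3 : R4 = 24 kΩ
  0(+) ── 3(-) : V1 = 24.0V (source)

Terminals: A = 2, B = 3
Find the Thévenin equivalent first; then I_n = V_th/R_th and R_n = R_th.
Step 1 — V_th is the open-circuit voltage V_A - V_B (nothing connected across the terminals).
Nodal analysis, taking node 3 as the 0 V reference.
Source V1 fixes V_0 = 24 V.
KCL at each unknown node (sum of currents leaving = 0; resistances in Ω):
  Node 1: (V_1 - 24)/3 + (V_1 - V_2)/6.2 + (V_1 - 0)/750 = 0
  Node 2: (V_2 - V_1)/6.2 + (V_2 - 0)/24000 = 0
Collecting terms (coefficients in siemens):
  0.496·V_1 - 0.1613·V_2 = 8
  0.1613·V_2 - 0.1613·V_1 = 0
Determinant D = (0.496)(0.1613) - (-0.1613)(-0.1613) = 0.054
V_1 = [(8)(0.1613) - (-0.1613)(0)]/D = 23.9 V
V_2 = [(0.496)(0) - (8)(-0.1613)]/D = 23.9 V
V_th = V_2 - V_3 = 23.9 - 0 = 23.9 V
Step 2 — R_th: zero the source — replace V1 by a short circuit (node 3 merges into node 0) — and find the resistance seen between A (node 2) and B (node 0).
Reduce the network between node 2 (A) and node 0 (B) by series/parallel combination:
  Rp1 = R1 ‖ R3 (parallel, both between nodes 0 and 1) = 1/(1/3 + 1/750) = 2.988 Ω
  Rs1 = R2 + Rp1 (series, joined only at node 1) = 6.2 + 2.988 = 9.188 Ω
  Rp2 = R4 ‖ Rs1 (parallel, both between nodes 0 and 2) = 1/(1/24000 + 1/9.188) = 9.185 Ω
R_th = 9.185 Ω
I_n = V_th/R_th = 23.9/9.185 = 2.602 A, and R_n = R_th = 9.185 Ω

Final answer: I_n = 2.602 A, R_n = 9.185 Ω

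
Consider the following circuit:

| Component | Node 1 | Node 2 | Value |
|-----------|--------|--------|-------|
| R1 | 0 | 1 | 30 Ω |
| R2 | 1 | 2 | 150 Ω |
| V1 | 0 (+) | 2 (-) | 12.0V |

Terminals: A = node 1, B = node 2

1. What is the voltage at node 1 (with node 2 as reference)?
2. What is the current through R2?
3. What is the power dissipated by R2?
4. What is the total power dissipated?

Nodal analysis, taking node 2 as the 0 V reference.
Source V1 fixes V_0 = 12 V.
KCL at each unknown node (sum of currents leaving = 0; resistances in Ω):
  Node 1: (V_1 - 12)/30 + (V_1 - 0)/150 = 0
Collecting terms: 0.04 × V_1 = 0.4  =>  V_1 = 10 V
Part 1:
  Read off the nodal solution: V_1 = 10 V
Part 2:
  I_R2 = (V_1 - V_2)/R2 = (10 - 0)/150 = 0.06667 A
  Magnitude: I_R2 = 0.06667 A
Part 3:
  I_R2 = (V_1 - V_2)/R2 = (10 - 0)/150 = 0.06667 A
  P_R2 = I_R2² × R2 = (0.06667)² × 150 = 0.6667 W
Part 4:
  Power in each resistor, P = (ΔV)²/R:
    P_R1 = (12 - 10)²/30 = 0.1333 W
    P_R2 = (10 - 0)²/150 = 0.6667 W
  P_total = P_R1 + P_R2 = 0.8 W

Final answers:
1. V_1 = 10 V
2. I_R2 = 0.06667 A
3. P_R2 = 0.6667 W
4. P_total = 0.8 W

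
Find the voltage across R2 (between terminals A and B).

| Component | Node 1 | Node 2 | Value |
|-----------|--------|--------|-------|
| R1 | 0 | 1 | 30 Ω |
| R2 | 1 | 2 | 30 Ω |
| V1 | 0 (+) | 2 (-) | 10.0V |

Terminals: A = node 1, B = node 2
R1 and R2 are in series across V1 (node 0 → node 1 → node 2), and the output A–B is taken across R2, so this is a voltage divider.
Series current: I = V1/(R1 + R2) = 10/(30 + 30) = 10/60 = 0.1667 A
V_R2 = I × R2 = V1 × R2/(R1 + R2) = 10 × 30/60 = 5 V

Final answer: 5 V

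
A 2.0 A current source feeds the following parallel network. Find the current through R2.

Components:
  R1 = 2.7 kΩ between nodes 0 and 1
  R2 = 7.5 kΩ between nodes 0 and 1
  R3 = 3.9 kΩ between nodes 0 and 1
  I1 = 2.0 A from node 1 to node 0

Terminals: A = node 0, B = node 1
All resistors sit directly between nodes 0 and 1, so they are in parallel and share one voltage V; the full source current 2 A splits among them.
1/R_par = 1/2700 + 1/7500 + 1/3900 = 0.0007601 S  =>  R_par = 1316 Ω
V = I × R_par = 2 × 1316 = 2631 V
I_R2 = V/R2 = 2631/7500 = 0.3508 A

Final answer: 0.3508 A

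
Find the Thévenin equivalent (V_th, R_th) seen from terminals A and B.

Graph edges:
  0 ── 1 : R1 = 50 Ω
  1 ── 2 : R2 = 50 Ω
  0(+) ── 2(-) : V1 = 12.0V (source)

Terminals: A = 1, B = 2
Step 1 — V_th is the open-circuit voltage V_A - V_B (nothing connected across the terminals).
Nodal analysis, taking node 2 as the 0 V reference.
Source V1 fixes V_0 = 12 V.
KCL at each unknown node (sum of currents leaving = 0; resistances in Ω):
  Node 1: (V_1 - 12)/50 + (V_1 - 0)/50 = 0
Collecting terms: 0.04 × V_1 = 0.24  =>  V_1 = 6 V
V_th = V_1 - V_2 = 6 - 0 = 6 V
Step 2 — R_th: zero the source — replace V1 by a short circuit (node 2 merges into node 0) — and find the resistance seen between A (node 1) and B (node 0).
Reduce the network between node 1 (A) and node 0 (B) by series/parallel combination:
  Rp1 = R1 ‖ R2 (parallel, both between nodes 0 and 1) = 1/(1/50 + 1/50) = 25 Ω
R_th = 25 Ω

Final answer: V_th = 6 V, R_th = 25 Ω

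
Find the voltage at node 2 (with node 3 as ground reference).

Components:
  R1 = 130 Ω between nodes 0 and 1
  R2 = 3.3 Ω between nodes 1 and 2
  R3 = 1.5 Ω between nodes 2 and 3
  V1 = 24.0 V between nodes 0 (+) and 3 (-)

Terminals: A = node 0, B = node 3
Nodal analysis, taking node 3 as the 0 V reference.
Source V1 fixes V_0 = 24 V.
KCL at each unknown node (sum of currents leaving = 0; resistances in Ω):
  Node 1: (V_1 - 24)/130 + (V_1 - V_2)/3.3 = 0
  Node 2: (V_2 - V_1)/3.3 + (V_2 - 0)/1.5 = 0
Collecting terms (coefficients in siemens):
  0.3107·V_1 - 0.303·V_2 = 0.1846
  0.9697·V_2 - 0.303·V_1 = 0
Determinant D = (0.3107)(0.9697) - (-0.303)(-0.303) = 0.2095
V_1 = [(0.1846)(0.9697) - (-0.303)(0)]/D = 0.8546 V
V_2 = [(0.3107)(0) - (0.1846)(-0.303)]/D = 0.2671 V
The requested potential is V_2 = 0.2671 V.

Final answer: V_2 = 0.2671 V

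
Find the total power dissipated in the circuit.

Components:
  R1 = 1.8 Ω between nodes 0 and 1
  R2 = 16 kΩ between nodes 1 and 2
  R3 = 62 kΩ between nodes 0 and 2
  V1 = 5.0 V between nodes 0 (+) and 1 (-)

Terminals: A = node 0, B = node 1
Nodal analysis, taking node 1 as the 0 V reference.
Source V1 fixes V_0 = 5 V.
KCL at each unknown node (sum of currents leaving = 0; resistances in Ω):
  Node 2: (V_2 - 0)/16000 + (V_2 - 5)/62000 = 0
Collecting terms: 0.00007863 × V_2 = 0.00008065  =>  V_2 = 1.026 V
Power in each resistor, P = (ΔV)²/R:
  P_R1 = (5 - 0)²/1.8 = 13.89 W
  P_R2 = (0 - 1.026)²/16000 = 0.00006575 W
  P_R3 = (5 - 1.026)²/62000 = 0.0002548 W
P_total = P_R1 + P_R2 + P_R3 = 13.89 W

Final answer: 13.89 W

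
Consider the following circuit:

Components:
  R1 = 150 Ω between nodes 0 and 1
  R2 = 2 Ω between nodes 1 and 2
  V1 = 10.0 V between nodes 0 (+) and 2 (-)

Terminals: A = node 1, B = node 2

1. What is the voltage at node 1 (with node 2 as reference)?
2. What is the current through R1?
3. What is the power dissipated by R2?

Nodal analysis, taking node 2 as the 0 V reference.
Source V1 fixes V_0 = 10 V.
KCL at each unknown node (sum of currents leaving = 0; resistances in Ω):
  Node 1: (V_1 - 10)/150 + (V_1 - 0)/2 = 0
Collecting terms: 0.5067 × V_1 = 0.06667  =>  V_1 = 0.1316 V
Part 1:
  Read off the nodal solution: V_1 = 0.1316 V
Part 2:
  I_R1 = (V_0 - V_1)/R1 = (10 - 0.1316)/150 = 0.06579 A
  Magnitude: I_R1 = 0.06579 A
Part 3:
  I_R2 = (V_1 - V_2)/R2 = (0.1316 - 0)/2 = 0.06579 A
  P_R2 = I_R2² × R2 = (0.06579)² × 2 = 0.008657 W

Final answers:
1. V_1 = 0.1316 V
2. I_R1 = 0.06579 A
3. P_R2 = 0.008657 W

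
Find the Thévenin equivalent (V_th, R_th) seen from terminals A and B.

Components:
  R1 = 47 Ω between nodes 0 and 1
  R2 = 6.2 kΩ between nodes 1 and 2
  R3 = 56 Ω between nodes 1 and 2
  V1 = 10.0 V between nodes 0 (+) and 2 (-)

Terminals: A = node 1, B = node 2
Step 1 — V_th is the open-circuit voltage V_A - V_B (nothing connected across the terminals).
Nodal analysis, taking node 2 as the 0 V reference.
Source V1 fixes V_0 = 10 V.
KCL at each unknown node (sum of currents leaving = 0; resistances in Ω):
  Node 1: (V_1 - 10)/47 + (V_1 - 0)/6200 + (V_1 - 0)/56 = 0
Collecting terms: 0.0393 × V_1 = 0.2128  =>  V_1 = 5.415 V
V_th = V_1 - V_2 = 5.415 - 0 = 5.415 V
Step 2 — R_th: zero the source — replace V1 by a short circuit (node 2 merges into node 0) — and find the resistance seen between A (node 1) and B (node 0).
Reduce the network between node 1 (A) and node 0 (B) by series/parallel combination:
  Rp1 = R1 ‖ R2 ‖ R3 (parallel, all between nodes 0 and 1) = 1/(1/47 + 1/6200 + 1/56) = 25.45 Ω
R_th = 25.45 Ω

Final answer: V_th = 5.415 V, R_th = 25.45 Ω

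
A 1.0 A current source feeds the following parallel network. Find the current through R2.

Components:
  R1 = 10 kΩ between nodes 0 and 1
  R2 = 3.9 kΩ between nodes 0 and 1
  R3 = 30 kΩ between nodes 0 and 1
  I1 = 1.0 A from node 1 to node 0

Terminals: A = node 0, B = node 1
All resistors sit directly between nodes 0 and 1, so they are in parallel and share one voltage V; the full source current 1 A splits among them.
1/R_par = 1/10000 + 1/3900 + 1/30000 = 0.0003897 S  =>  R_par = 2566 Ω
V = I × R_par = 1 × 2566 = 2566 V
I_R2 = V/R2 = 2566/3900 = 0.6579 A

Final answer: 0.6579 A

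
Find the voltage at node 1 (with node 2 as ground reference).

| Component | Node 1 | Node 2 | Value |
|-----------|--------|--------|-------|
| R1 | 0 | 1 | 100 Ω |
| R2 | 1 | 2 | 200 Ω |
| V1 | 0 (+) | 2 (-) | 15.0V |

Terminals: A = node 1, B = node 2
Nodal analysis, taking node 2 as the 0 V reference.
Source V1 fixes V_0 = 15 V.
KCL at each unknown node (sum of currents leaving = 0; resistances in Ω):
  Node 1: (V_1 - 15)/100 + (V_1 - 0)/200 = 0
Collecting terms: 0.015 × V_1 = 0.15  =>  V_1 = 10 V
The requested potential is V_1 = 10 V.

Final answer: V_1 = 10 V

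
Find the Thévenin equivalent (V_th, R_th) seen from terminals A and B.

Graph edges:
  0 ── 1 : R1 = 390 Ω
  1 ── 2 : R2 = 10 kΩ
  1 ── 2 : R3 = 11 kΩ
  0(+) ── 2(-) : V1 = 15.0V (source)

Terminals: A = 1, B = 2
Step 1 — V_th is the open-circuit voltage V_A - V_B (nothing connected across the terminals).
Nodal analysis, taking node 2 as the 0 V reference.
Source V1 fixes V_0 = 15 V.
KCL at each unknown node (sum of currents leaving = 0; resistances in Ω):
  Node 1: (V_1 - 15)/390 + (V_1 - 0)/10000 + (V_1 - 0)/11000 = 0
Collecting terms: 0.002755 × V_1 = 0.03846  =>  V_1 = 13.96 V
V_th = V_1 - V_2 = 13.96 - 0 = 13.96 V
Step 2 — R_th: zero the source — replace V1 by a short circuit (node 2 merges into node 0) — and find the resistance seen between A (node 1) and B (node 0).
Reduce the network between node 1 (A) and node 0 (B) by series/parallel combination:
  Rp1 = R1 ‖ R2 ‖ R3 (parallel, all between nodes 0 and 1) = 1/(1/390 + 1/10000 + 1/11000) = 363 Ω
R_th = 363 Ω

Final answer: V_th = 13.96 V, R_th = 363 Ω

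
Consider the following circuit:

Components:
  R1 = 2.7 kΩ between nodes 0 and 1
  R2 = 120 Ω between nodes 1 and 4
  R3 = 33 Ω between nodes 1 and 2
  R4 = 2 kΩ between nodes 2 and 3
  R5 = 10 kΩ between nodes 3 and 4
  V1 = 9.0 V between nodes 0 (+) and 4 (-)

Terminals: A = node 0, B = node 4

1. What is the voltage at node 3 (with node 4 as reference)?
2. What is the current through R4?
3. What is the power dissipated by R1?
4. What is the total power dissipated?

Nodal analysis, taking node 4 as the 0 V reference.
Source V1 fixes V_0 = 9 V.
KCL at each unknown node (sum of currents leaving = 0; resistances in Ω):
  Node 1: (V_1 - 9)/2700 + (V_1 - 0)/120 + (V_1 - V_2)/33 = 0
  Node 2: (V_2 - V_1)/33 + (V_2 - V_3)/2000 = 0
  Node 3: (V_3 - V_2)/2000 + (V_3 - 0)/10000 = 0
Collecting terms (coefficients in siemens):
  0.03901·V_1 - 0.0303·V_2 = 0.003333
  0.0308·V_2 - 0.0303·V_1 - 0.0005·V_3 = 0
  0.0006·V_3 - 0.0005·V_2 = 0
Solving these 3 simultaneous equations (Gaussian elimination) gives:
  V_1 = 0.3794 V, V_2 = 0.3783 V, V_3 = 0.3153 V
Part 1:
  Read off the nodal solution: V_3 = 0.3153 V
Part 2:
  I_R4 = (V_2 - V_3)/R4 = (0.3783 - 0.3153)/2000 = 0.00003153 A
  Magnitude: I_R4 = 0.00003153 A
Part 3:
  I_R1 = (V_0 - V_1)/R1 = (9 - 0.3794)/2700 = 0.003193 A
  P_R1 = I_R1² × R1 = (0.003193)² × 2700 = 0.02752 W
Part 4:
  Power in each resistor, P = (ΔV)²/R:
    P_R1 = (9 - 0.3794)²/2700 = 0.02752 W
    P_R2 = (0.3794 - 0)²/120 = 0.001199 W
    P_R3 = (0.3794 - 0.3783)²/33 = 0.0000000328 W
    P_R4 = (0.3783 - 0.3153)²/2000 = 0.000001988 W
    P_R5 = (0.3153 - 0)²/10000 = 0.000009939 W
  P_total = P_R1 + P_R2 + P_R3 + P_R4 + P_R5 = 0.02874 W

Final answers:
1. V_3 = 0.3153 V
2. I_R4 = 3.153e-05 A
3. P_R1 = 0.02752 W
4. P_total = 0.02874 W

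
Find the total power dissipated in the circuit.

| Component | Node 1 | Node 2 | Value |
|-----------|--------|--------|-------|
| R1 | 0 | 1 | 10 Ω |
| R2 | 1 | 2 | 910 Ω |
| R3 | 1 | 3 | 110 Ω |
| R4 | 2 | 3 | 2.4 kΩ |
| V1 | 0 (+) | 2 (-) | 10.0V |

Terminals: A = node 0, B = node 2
Nodal analysis, taking node 2 as the 0 V reference.
Source V1 fixes V_0 = 10 V.
KCL at each unknown node (sum of currents leaving = 0; resistances in Ω):
  Node 1: (V_1 - 10)/10 + (V_1 - 0)/910 + (V_1 - V_3)/110 = 0
  Node 3: (V_3 - V_1)/110 + (V_3 - 0)/2400 = 0
Collecting terms (coefficients in siemens):
  0.1102·V_1 - 0.009091·V_3 = 1
  0.009508·V_3 - 0.009091·V_1 = 0
Determinant D = (0.1102)(0.009508) - (-0.009091)(-0.009091) = 0.000965
V_1 = [(1)(0.009508) - (-0.009091)(0)]/D = 9.852 V
V_3 = [(0.1102)(0) - (1)(-0.009091)]/D = 9.421 V
Power in each resistor, P = (ΔV)²/R:
  P_R1 = (10 - 9.852)²/10 = 0.002176 W
  P_R2 = (9.852 - 0)²/910 = 0.1067 W
  P_R3 = (9.852 - 9.421)²/110 = 0.001695 W
  P_R4 = (0 - 9.421)²/2400 = 0.03698 W
P_total = P_R1 + P_R2 + P_R3 + P_R4 = 0.1475 W

Final answer: 0.1475 W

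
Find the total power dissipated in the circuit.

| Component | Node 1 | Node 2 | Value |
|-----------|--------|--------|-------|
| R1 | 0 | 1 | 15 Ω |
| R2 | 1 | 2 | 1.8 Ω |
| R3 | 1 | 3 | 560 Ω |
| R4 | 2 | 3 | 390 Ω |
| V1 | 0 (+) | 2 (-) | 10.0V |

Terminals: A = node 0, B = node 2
Nodal analysis, taking node 2 as the 0 V reference.
Source V1 fixes V_0 = 10 V.
KCL at each unknown node (sum of currents leaving = 0; resistances in Ω):
  Node 1: (V_1 - 10)/15 + (V_1 - 0)/1.8 + (V_1 - V_3)/560 = 0
  Node 3: (V_3 - V_1)/560 + (V_3 - 0)/390 = 0
Collecting terms (coefficients in siemens):
  0.624·V_1 - 0.001786·V_3 = 0.6667
  0.00435·V_3 - 0.001786·V_1 = 0
Determinant D = (0.624)(0.00435) - (-0.001786)(-0.001786) = 0.002711
V_1 = [(0.6667)(0.00435) - (-0.001786)(0)]/D = 1.07 V
V_3 = [(0.624)(0) - (0.6667)(-0.001786)]/D = 0.4391 V
Power in each resistor, P = (ΔV)²/R:
  P_R1 = (10 - 1.07)²/15 = 5.317 W
  P_R2 = (1.07 - 0)²/1.8 = 0.6356 W
  P_R3 = (1.07 - 0.4391)²/560 = 0.0007099 W
  P_R4 = (0 - 0.4391)²/390 = 0.0004944 W
P_total = P_R1 + P_R2 + P_R3 + P_R4 = 5.954 W

Final answer: 5.954 W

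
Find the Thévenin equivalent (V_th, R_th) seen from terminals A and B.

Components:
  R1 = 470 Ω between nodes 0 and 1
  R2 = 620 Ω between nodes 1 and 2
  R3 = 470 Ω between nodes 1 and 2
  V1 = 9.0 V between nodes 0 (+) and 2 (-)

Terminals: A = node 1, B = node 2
Step 1 — V_th is the open-circuit voltage V_A - V_B (nothing connected across the terminals).
Nodal analysis, taking node 2 as the 0 V reference.
Source V1 fixes V_0 = 9 V.
KCL at each unknown node (sum of currents leaving = 0; resistances in Ω):
  Node 1: (V_1 - 9)/470 + (V_1 - 0)/620 + (V_1 - 0)/470 = 0
Collecting terms: 0.005868 × V_1 = 0.01915  =>  V_1 = 3.263 V
V_th = V_1 - V_2 = 3.263 - 0 = 3.263 V
Step 2 — R_th: zero the source — replace V1 by a short circuit (node 2 merges into node 0) — and find the resistance seen between A (node 1) and B (node 0).
Reduce the network between node 1 (A) and node 0 (B) by series/parallel combination:
  Rp1 = R1 ‖ R2 ‖ R3 (parallel, all between nodes 0 and 1) = 1/(1/470 + 1/620 + 1/470) = 170.4 Ω
R_th = 170.4 Ω

Final answer: V_th = 3.263 V, R_th = 170.4 Ω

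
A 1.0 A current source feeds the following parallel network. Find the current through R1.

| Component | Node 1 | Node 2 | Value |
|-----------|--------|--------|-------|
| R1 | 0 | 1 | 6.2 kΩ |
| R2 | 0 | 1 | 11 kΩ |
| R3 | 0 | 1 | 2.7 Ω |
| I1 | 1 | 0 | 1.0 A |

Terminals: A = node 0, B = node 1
All resistors sit directly between nodes 0 and 1, so they are in parallel and share one voltage V; the full source current 1 A splits among them.
1/R_par = 1/6200 + 1/11000 + 1/2.7 = 0.3706 S  =>  R_par = 2.698 Ω
V = I × R_par = 1 × 2.698 = 2.698 V
I_R1 = V/R1 = 2.698/6200 = 0.0004352 A

Final answer: 0.0004352 A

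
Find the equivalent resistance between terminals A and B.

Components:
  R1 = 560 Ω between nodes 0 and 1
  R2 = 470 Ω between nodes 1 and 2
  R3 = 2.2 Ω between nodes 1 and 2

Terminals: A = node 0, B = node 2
Reduce the network between node 0 (A) and node 2 (B) by series/parallel combination:
  Rp1 = R2 ‖ R3 (parallel, both between nodes 1 and 2) = 1/(1/470 + 1/2.2) = 2.19 Ω
  Rs1 = R1 + Rp1 (series, joined only at node 1) = 560 + 2.19 = 562.2 Ω
R_eq = 562.2 Ω

Final answer: 562.2 Ω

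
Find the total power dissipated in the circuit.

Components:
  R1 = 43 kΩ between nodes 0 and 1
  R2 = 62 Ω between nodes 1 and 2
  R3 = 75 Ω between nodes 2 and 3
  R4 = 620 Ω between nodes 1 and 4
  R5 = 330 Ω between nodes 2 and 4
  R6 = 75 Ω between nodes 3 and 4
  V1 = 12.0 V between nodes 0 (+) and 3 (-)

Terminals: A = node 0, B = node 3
Nodal analysis, taking node 3 as the 0 V reference.
Source V1 fixes V_0 = 12 V.
KCL at each unknown node (sum of currents leaving = 0; resistances in Ω):
  Node 1: (V_1 - 12)/43000 + (V_1 - V_2)/62 + (V_1 - V_4)/620 = 0
  Node 2: (V_2 - V_1)/62 + (V_2 - 0)/75 + (V_2 - V_4)/330 = 0
  Node 4: (V_4 - V_1)/620 + (V_4 - V_2)/330 + (V_4 - 0)/75 = 0
Collecting terms (coefficients in siemens):
  0.01777·V_1 - 0.01613·V_2 - 0.001613·V_4 = 0.0002791
  0.03249·V_2 - 0.01613·V_1 - 0.00303·V_4 = 0
  0.01798·V_4 - 0.001613·V_1 - 0.00303·V_2 = 0
Solving these 3 simultaneous equations (Gaussian elimination) gives:
  V_1 = 0.0303 V, V_2 = 0.01554 V, V_4 = 0.005338 V
Power in each resistor, P = (ΔV)²/R:
  P_R1 = (12 - 0.0303)²/43000 = 0.003332 W
  P_R2 = (0.0303 - 0.01554)²/62 = 0.000003515 W
  P_R3 = (0.01554 - 0)²/75 = 0.00000322 W
  P_R4 = (0.0303 - 0.005338)²/620 = 0.000001005 W
  P_R5 = (0.01554 - 0.005338)²/330 = 0.0000003153 W
  P_R6 = (0 - 0.005338)²/75 = 0.0000003799 W
P_total = P_R1 + P_R2 + P_R3 + P_R4 + P_R5 + P_R6 = 0.00334 W

Final answer: 0.00334 W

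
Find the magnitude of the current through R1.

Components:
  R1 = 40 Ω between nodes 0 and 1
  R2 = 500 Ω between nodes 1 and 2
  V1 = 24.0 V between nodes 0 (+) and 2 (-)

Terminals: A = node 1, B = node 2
Nodal analysis, taking node 2 as the 0 V reference.
Source V1 fixes V_0 = 24 V.
KCL at each unknown node (sum of currents leaving = 0; resistances in Ω):
  Node 1: (V_1 - 24)/40 + (V_1 - 0)/500 = 0
Collecting terms: 0.027 × V_1 = 0.6  =>  V_1 = 22.22 V
I_R1 = (V_0 - V_1)/R1 = (24 - 22.22)/40 = 0.04444 A
|I_R1| = 0.04444 A

Final answer: |I_R1| = 0.04444 A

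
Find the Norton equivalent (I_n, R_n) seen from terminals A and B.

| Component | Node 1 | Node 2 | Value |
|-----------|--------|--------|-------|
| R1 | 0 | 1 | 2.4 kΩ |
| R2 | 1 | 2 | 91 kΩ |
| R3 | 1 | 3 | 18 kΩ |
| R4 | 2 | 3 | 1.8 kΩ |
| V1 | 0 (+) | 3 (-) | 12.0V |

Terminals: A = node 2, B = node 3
Find the Thévenin equivalent first; then I_n = V_th/R_th and R_n = R_th.
Step 1 — V_th is the open-circuit voltage V_A - V_B (nothing connected across the terminals).
Nodal analysis, taking node 3 as the 0 V reference.
Source V1 fixes V_0 = 12 V.
KCL at each unknown node (sum of currents leaving = 0; resistances in Ω):
  Node 1: (V_1 - 12)/2400 + (V_1 - V_2)/91000 + (V_1 - 0)/18000 = 0
  Node 2: (V_2 - V_1)/91000 + (V_2 - 0)/1800 = 0
Collecting terms (coefficients in siemens):
  0.0004832·V_1 - 0.00001099·V_2 = 0.005
  0.0005665·V_2 - 0.00001099·V_1 = 0
Determinant D = (0.0004832)(0.0005665) - (-0.00001099)(-0.00001099) = 0.0000002736
V_1 = [(0.005)(0.0005665) - (-0.00001099)(0)]/D = 10.35 V
V_2 = [(0.0004832)(0) - (0.005)(-0.00001099)]/D = 0.2008 V
V_th = V_2 - V_3 = 0.2008 - 0 = 0.2008 V
Step 2 — R_th: zero the source — replace V1 by a short circuit (node 3 merges into node 0) — and find the resistance seen between A (node 2) and B (node 0).
Reduce the network between node 2 (A) and node 0 (B) by series/parallel combination:
  Rp1 = R1 ‖ R3 (parallel, both between nodes 0 and 1) = 1/(1/2400 + 1/18000) = 2118 Ω
  Rs1 = R2 + Rp1 (series, joined only at node 1) = 91000 + 2118 = 93120 Ω
  Rp2 = R4 ‖ Rs1 (parallel, both between nodes 0 and 2) = 1/(1/1800 + 1/93120) = 1766 Ω
R_th = 1.766 kΩ
I_n = V_th/R_th = 0.2008/1766 = 0.0001137 A, and R_n = R_th = 1.766 kΩ

Final answer: I_n = 0.0001137 A, R_n = 1.766 kΩ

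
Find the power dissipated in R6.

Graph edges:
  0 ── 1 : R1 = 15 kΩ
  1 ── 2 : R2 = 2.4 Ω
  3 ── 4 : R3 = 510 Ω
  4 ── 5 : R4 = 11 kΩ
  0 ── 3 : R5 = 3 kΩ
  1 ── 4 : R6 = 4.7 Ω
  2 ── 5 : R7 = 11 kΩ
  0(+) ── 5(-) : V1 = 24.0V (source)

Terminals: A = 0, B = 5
Nodal analysis, taking node 5 as the 0 V reference.
Source V1 fixes V_0 = 24 V.
KCL at each unknown node (sum of currents leaving = 0; resistances in Ω):
  Node 1: (V_1 - 24)/15000 + (V_1 - V_2)/2.4 + (V_1 - V_4)/4.7 = 0
  Node 2: (V_2 - V_1)/2.4 + (V_2 - 0)/11000 = 0
  Node 3: (V_3 - V_4)/510 + (V_3 - 24)/3000 = 0
  Node 4: (V_4 - V_3)/510 + (V_4 - 0)/11000 + (V_4 - V_1)/4.7 = 0
Collecting terms (coefficients in siemens):
  0.6295·V_1 - 0.4167·V_2 - 0.2128·V_4 = 0.0016
  0.4168·V_2 - 0.4167·V_1 = 0
  0.002294·V_3 - 0.001961·V_4 = 0.008
  0.2148·V_4 - 0.2128·V_1 - 0.001961·V_3 = 0
Solving these 4 simultaneous equations (Gaussian elimination) gives:
  V_1 = 15.82 V, V_2 = 15.81 V, V_3 = 17.01 V, V_4 = 15.82 V
I_R6 = (V_1 - V_4)/R6 = (15.82 - 15.82)/4.7 = -0.000892 A
P_R6 = I_R6² × R6 = (-0.000892)² × 4.7 = 0.00000374 W

Final answer: 3.74e-06 W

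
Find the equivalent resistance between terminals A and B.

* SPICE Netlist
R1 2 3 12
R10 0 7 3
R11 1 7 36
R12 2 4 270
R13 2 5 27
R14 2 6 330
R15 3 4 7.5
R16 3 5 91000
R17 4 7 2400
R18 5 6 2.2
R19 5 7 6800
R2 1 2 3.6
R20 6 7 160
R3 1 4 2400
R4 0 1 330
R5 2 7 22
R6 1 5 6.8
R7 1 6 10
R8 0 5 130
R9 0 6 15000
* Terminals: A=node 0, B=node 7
The network is not a plain series/parallel combination. Inject a 1 A test current into terminal A (node 0) and return it from terminal B (node 7); then R_eq = V_A / (1 A).
Nodal analysis, taking node 7 as the 0 V reference.
Current source I_test pushes 1 A into node 0 and draws it out of node 7.
KCL at each unknown node (sum of currents leaving = 0; resistances in Ω):
  Node 0: (V_0 - V_1)/330 + (V_0 - V_5)/130 + (V_0 - V_6)/15000 + (V_0 - 0)/3 - 1 = 0
  Node 1: (V_1 - V_0)/330 + (V_1 - V_2)/3.6 + (V_1 - V_4)/2400 + (V_1 - V_5)/6.8 + (V_1 - V_6)/10 + (V_1 - 0)/36 = 0
  Node 2: (V_2 - V_1)/3.6 + (V_2 - V_3)/12 + (V_2 - 0)/22 + (V_2 - V_4)/270 + (V_2 - V_5)/27 + (V_2 - V_6)/330 = 0
  Node 3: (V_3 - V_2)/12 + (V_3 - V_4)/7.5 + (V_3 - V_5)/91000 = 0
  Node 4: (V_4 - V_1)/2400 + (V_4 - V_2)/270 + (V_4 - V_3)/7.5 + (V_4 - 0)/2400 = 0
  Node 5: (V_5 - V_0)/130 + (V_5 - V_1)/6.8 + (V_5 - V_2)/27 + (V_5 - V_3)/91000 + (V_5 - V_6)/2.2 + (V_5 - 0)/6800 = 0
  Node 6: (V_6 - V_0)/15000 + (V_6 - V_1)/10 + (V_6 - V_2)/330 + (V_6 - V_5)/2.2 + (V_6 - 0)/160 = 0
Collecting terms (coefficients in siemens):
  0.3441·V_0 - 0.00303·V_1 - 0.007692·V_5 - 0.00006667·V_6 = 1
  0.5561·V_1 - 0.00303·V_0 - 0.2778·V_2 - 0.0004167·V_4 - 0.1471·V_5 - 0.1·V_6 = 0
  0.4503·V_2 - 0.2778·V_1 - 0.08333·V_3 - 0.003704·V_4 - 0.03704·V_5 - 0.00303·V_6 = 0
  0.2167·V_3 - 0.08333·V_2 - 0.1333·V_4 - 0.00001099·V_5 = 0
  0.1379·V_4 - 0.0004167·V_1 - 0.003704·V_2 - 0.1333·V_3 = 0
  0.6465·V_5 - 0.007692·V_0 - 0.1471·V_1 - 0.03704·V_2 - 0.00001099·V_3 - 0.4545·V_6 = 0
  0.5639·V_6 - 0.00006667·V_0 - 0.1·V_1 - 0.00303·V_2 - 0.4545·V_5 = 0
Solving these 7 simultaneous equations (Gaussian elimination) gives:
  V_0 = 2.918 V, V_1 = 0.3582 V, V_2 = 0.3194 V, V_3 = 0.3181 V
  V_4 = 0.3173 V, V_5 = 0.4169 V, V_6 = 0.4016 V
R_eq = V_0 / 1 A = 2.918 Ω

Final answer: 2.918 Ω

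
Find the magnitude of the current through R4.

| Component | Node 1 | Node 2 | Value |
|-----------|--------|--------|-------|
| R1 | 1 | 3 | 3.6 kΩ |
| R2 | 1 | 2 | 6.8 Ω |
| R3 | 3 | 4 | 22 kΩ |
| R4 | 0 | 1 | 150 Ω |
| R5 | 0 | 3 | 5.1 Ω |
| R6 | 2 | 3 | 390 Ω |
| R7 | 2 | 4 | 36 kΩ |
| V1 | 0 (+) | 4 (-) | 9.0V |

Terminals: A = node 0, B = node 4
Nodal analysis, taking node 4 as the 0 V reference.
Source V1 fixes V_0 = 9 V.
KCL at each unknown node (sum of currents leaving = 0; resistances in Ω):
  Node 1: (V_1 - V_3)/3600 + (V_1 - V_2)/6.8 + (V_1 - 9)/150 = 0
  Node 2: (V_2 - V_1)/6.8 + (V_2 - V_3)/390 + (V_2 - 0)/36000 = 0
  Node 3: (V_3 - V_1)/3600 + (V_3 - 0)/22000 + (V_3 - 9)/5.1 + (V_3 - V_2)/390 = 0
Collecting terms (coefficients in siemens):
  0.154·V_1 - 0.1471·V_2 - 0.0002778·V_3 = 0.06
  0.1497·V_2 - 0.1471·V_1 - 0.002564·V_3 = 0
  0.199·V_3 - 0.0002778·V_1 - 0.002564·V_2 = 1.765
Solving these 3 simultaneous equations (Gaussian elimination) gives:
  V_1 = 8.973 V, V_2 = 8.972 V, V_3 = 8.998 V
I_R4 = (V_0 - V_1)/R4 = (9 - 8.973)/150 = 0.0001774 A
|I_R4| = 0.0001774 A

Final answer: |I_R4| = 0.0001774 A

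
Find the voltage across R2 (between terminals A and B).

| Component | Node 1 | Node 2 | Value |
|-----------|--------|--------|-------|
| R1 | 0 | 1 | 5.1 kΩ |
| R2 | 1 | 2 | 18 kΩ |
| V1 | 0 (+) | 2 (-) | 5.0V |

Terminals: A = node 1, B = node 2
R1 and R2 are in series across V1 (node 0 → node 1 → node 2), and the output A–B is taken across R2, so this is a voltage divider.
Series current: I = V1/(R1 + R2) = 5/(5100 + 18000) = 5/23100 = 0.0002165 A
V_R2 = I × R2 = V1 × R2/(R1 + R2) = 5 × 18000/23100 = 3.896 V

Final answer: 3.896 V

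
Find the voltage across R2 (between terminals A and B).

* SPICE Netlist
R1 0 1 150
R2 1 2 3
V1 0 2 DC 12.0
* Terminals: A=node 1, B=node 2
R1 and R2 are in series across V1 (node 0 → node 1 → node 2), and the output A–B is taken across R2, so this is a voltage divider.
Series current: I = V1/(R1 + R2) = 12/(150 + 3) = 12/153 = 0.07843 A
V_R2 = I × R2 = V1 × R2/(R1 + R2) = 12 × 3/153 = 0.2353 V

Final answer: 0.2353 V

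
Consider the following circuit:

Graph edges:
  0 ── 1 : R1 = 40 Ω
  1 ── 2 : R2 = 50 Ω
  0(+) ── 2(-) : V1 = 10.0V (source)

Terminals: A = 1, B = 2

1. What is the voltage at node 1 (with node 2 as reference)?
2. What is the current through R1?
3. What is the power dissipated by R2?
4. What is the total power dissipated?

Nodal analysis, taking node 2 as the 0 V reference.
Source V1 fixes V_0 = 10 V.
KCL at each unknown node (sum of currents leaving = 0; resistances in Ω):
  Node 1: (V_1 - 10)/40 + (V_1 - 0)/50 = 0
Collecting terms: 0.045 × V_1 = 0.25  =>  V_1 = 5.556 V
Part 1:
  Read off the nodal solution: V_1 = 5.556 V
Part 2:
  I_R1 = (V_0 - V_1)/R1 = (10 - 5.556)/40 = 0.1111 A
  Magnitude: I_R1 = 0.1111 A
Part 3:
  I_R2 = (V_1 - V_2)/R2 = (5.556 - 0)/50 = 0.1111 A
  P_R2 = I_R2² × R2 = (0.1111)² × 50 = 0.6173 W
Part 4:
  Power in each resistor, P = (ΔV)²/R:
    P_R1 = (10 - 5.556)²/40 = 0.4938 W
    P_R2 = (5.556 - 0)²/50 = 0.6173 W
  P_total = P_R1 + P_R2 = 1.111 W

Final answers:
1. V_1 = 5.556 V
2. I_R1 = 0.1111 A
3. P_R2 = 0.6173 W
4. P_total = 1.111 W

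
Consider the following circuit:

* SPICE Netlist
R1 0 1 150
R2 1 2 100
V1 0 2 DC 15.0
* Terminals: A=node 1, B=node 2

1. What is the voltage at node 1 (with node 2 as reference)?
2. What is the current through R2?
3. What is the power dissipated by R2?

Nodal analysis, taking node 2 as the 0 V reference.
Source V1 fixes V_0 = 15 V.
KCL at each unknown node (sum of currents leaving = 0; resistances in Ω):
  Node 1: (V_1 - 15)/150 + (V_1 - 0)/100 = 0
Collecting terms: 0.01667 × V_1 = 0.1  =>  V_1 = 6 V
Part 1:
  Read off the nodal solution: V_1 = 6 V
Part 2:
  I_R2 = (V_1 - V_2)/R2 = (6 - 0)/100 = 0.06 A
  Magnitude: I_R2 = 0.06 A
Part 3:
  I_R2 = (V_1 - V_2)/R2 = (6 - 0)/100 = 0.06 A
  P_R2 = I_R2² × R2 = (0.06)² × 100 = 0.36 W

Final answers:
1. V_1 = 6 V
2. I_R2 = 0.06 A
3. P_R2 = 0.36 W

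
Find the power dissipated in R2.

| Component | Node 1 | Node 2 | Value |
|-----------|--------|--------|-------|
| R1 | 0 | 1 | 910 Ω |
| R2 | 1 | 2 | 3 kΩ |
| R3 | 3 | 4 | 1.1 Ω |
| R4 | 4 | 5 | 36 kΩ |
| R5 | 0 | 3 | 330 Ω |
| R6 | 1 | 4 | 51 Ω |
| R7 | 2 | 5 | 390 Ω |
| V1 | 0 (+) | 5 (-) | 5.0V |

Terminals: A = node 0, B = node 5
Nodal analysis, taking node 5 as the 0 V reference.
Source V1 fixes V_0 = 5 V.
KCL at each unknown node (sum of currents leaving = 0; resistances in Ω):
  Node 1: (V_1 - 5)/910 + (V_1 - V_2)/3000 + (V_1 - V_4)/51 = 0
  Node 2: (V_2 - V_1)/3000 + (V_2 - 0)/390 = 0
  Node 3: (V_3 - V_4)/1.1 + (V_3 - 5)/330 = 0
  Node 4: (V_4 - V_3)/1.1 + (V_4 - 0)/36000 + (V_4 - V_1)/51 = 0
Collecting terms (coefficients in siemens):
  0.02104·V_1 - 0.0003333·V_2 - 0.01961·V_4 = 0.005495
  0.002897·V_2 - 0.0003333·V_1 = 0
  0.9121·V_3 - 0.9091·V_4 = 0.01515
  0.9287·V_4 - 0.01961·V_1 - 0.9091·V_3 = 0
Solving these 4 simultaneous equations (Gaussian elimination) gives:
  V_1 = 4.604 V, V_2 = 0.5297 V, V_3 = 4.653 V, V_4 = 4.651 V
I_R2 = (V_1 - V_2)/R2 = (4.604 - 0.5297)/3000 = 0.001358 A
P_R2 = I_R2² × R2 = (0.001358)² × 3000 = 0.005534 W

Final answer: 0.005534 W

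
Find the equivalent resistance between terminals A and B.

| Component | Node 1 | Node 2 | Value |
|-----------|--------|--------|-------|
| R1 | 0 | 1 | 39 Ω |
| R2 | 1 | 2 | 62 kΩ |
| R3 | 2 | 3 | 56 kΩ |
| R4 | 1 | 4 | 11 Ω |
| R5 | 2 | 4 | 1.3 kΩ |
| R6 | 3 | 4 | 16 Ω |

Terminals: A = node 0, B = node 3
The network is not a plain series/parallel combination. Inject a 1 A test current into terminal A (node 0) and return it from terminal B (node 3); then R_eq = V_A / (1 A).
Nodal analysis, taking node 3 as the 0 V reference.
Current source I_test pushes 1 A into node 0 and draws it out of node 3.
KCL at each unknown node (sum of currents leaving = 0; resistances in Ω):
  Node 0: (V_0 - V_1)/39 - 1 = 0
  Node 1: (V_1 - V_0)/39 + (V_1 - V_2)/62000 + (V_1 - V_4)/11 = 0
  Node 2: (V_2 - V_1)/62000 + (V_2 - 0)/56000 + (V_2 - V_4)/1300 = 0
  Node 4: (V_4 - V_1)/11 + (V_4 - V_2)/1300 + (V_4 - 0)/16 = 0
Collecting terms (coefficients in siemens):
  0.02564·V_0 - 0.02564·V_1 = 1
  0.1166·V_1 - 0.02564·V_0 - 0.00001613·V_2 - 0.09091·V_4 = 0
  0.0008032·V_2 - 0.00001613·V_1 - 0.0007692·V_4 = 0
  0.1542·V_4 - 0.09091·V_1 - 0.0007692·V_2 = 0
Solving these 4 simultaneous equations (Gaussian elimination) gives:
  V_0 = 65.99 V, V_1 = 26.99 V, V_2 = 15.86 V, V_4 = 16 V
R_eq = V_0 / 1 A = 65.99 Ω

Final answer: 65.99 Ω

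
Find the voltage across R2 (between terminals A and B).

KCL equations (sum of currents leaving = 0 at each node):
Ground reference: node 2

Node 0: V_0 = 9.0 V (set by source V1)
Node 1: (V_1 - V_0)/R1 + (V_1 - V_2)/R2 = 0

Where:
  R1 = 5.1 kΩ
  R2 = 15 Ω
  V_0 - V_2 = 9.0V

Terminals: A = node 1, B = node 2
R1 and R2 are in series across V1 (node 0 → node 1 → node 2), and the output A–B is taken across R2, so this is a voltage divider.
Series current: I = V1/(R1 + R2) = 9/(5100 + 15) = 9/5115 = 0.00176 A
V_R2 = I × R2 = V1 × R2/(R1 + R2) = 9 × 15/5115 = 0.02639 V

Final answer: 0.02639 V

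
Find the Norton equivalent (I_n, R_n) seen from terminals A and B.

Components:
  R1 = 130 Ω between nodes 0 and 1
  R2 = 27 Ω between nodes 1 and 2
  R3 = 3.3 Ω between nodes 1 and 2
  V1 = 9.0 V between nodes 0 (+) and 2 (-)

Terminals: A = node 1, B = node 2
Find the Thévenin equivalent first; then I_n = V_th/R_th and R_n = R_th.
Step 1 — V_th is the open-circuit voltage V_A - V_B (nothing connected across the terminals).
Nodal analysis, taking node 2 as the 0 V reference.
Source V1 fixes V_0 = 9 V.
KCL at each unknown node (sum of currents leaving = 0; resistances in Ω):
  Node 1: (V_1 - 9)/130 + (V_1 - 0)/27 + (V_1 - 0)/3.3 = 0
Collecting terms: 0.3478 × V_1 = 0.06923  =>  V_1 = 0.1991 V
V_th = V_1 - V_2 = 0.1991 - 0 = 0.1991 V
Step 2 — R_th: zero the source — replace V1 by a short circuit (node 2 merges into node 0) — and find the resistance seen between A (node 1) and B (node 0).
Reduce the network between node 1 (A) and node 0 (B) by series/parallel combination:
  Rp1 = R1 ‖ R2 ‖ R3 (parallel, all between nodes 0 and 1) = 1/(1/130 + 1/27 + 1/3.3) = 2.876 Ω
R_th = 2.876 Ω
I_n = V_th/R_th = 0.1991/2.876 = 0.06923 A, and R_n = R_th = 2.876 Ω

Final answer: I_n = 0.06923 A, R_n = 2.876 Ω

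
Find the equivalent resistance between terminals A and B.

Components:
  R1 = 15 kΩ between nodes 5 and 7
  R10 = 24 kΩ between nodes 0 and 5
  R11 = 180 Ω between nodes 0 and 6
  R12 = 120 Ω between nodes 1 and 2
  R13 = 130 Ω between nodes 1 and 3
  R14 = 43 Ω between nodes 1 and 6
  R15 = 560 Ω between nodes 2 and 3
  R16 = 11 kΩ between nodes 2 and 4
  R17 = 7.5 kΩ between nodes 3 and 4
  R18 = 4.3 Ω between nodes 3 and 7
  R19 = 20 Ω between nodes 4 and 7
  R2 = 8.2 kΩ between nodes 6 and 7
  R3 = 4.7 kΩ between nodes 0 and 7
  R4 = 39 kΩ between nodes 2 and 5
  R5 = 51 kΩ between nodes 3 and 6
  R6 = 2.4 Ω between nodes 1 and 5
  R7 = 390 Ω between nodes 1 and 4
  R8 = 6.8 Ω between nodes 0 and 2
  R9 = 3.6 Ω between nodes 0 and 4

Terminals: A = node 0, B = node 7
The network is not a plain series/parallel combination. Inject a 1 A test current into terminal A (node 0) and return it from terminal B (node 7); then R_eq = V_A / (1 A).
Nodal analysis, taking node 7 as the 0 V reference.
Current source I_test pushes 1 A into node 0 and draws it out of node 7.
KCL at each unknown node (sum of currents leaving = 0; resistances in Ω):
  Node 0: (V_0 - 0)/4700 + (V_0 - V_2)/6.8 + (V_0 - V_4)/3.6 + (V_0 - V_5)/24000 + (V_0 - V_6)/180 - 1 = 0
  Node 1: (V_1 - V_5)/2.4 + (V_1 - V_4)/390 + (V_1 - V_2)/120 + (V_1 - V_3)/130 + (V_1 - V_6)/43 = 0
  Node 2: (V_2 - V_0)/6.8 + (V_2 - V_1)/120 + (V_2 - V_5)/39000 + (V_2 - V_3)/560 + (V_2 - V_4)/11000 = 0
  Node 3: (V_3 - V_1)/130 + (V_3 - V_2)/560 + (V_3 - V_6)/51000 + (V_3 - V_4)/7500 + (V_3 - 0)/4.3 = 0
  Node 4: (V_4 - V_0)/3.6 + (V_4 - V_1)/390 + (V_4 - V_2)/11000 + (V_4 - V_3)/7500 + (V_4 - 0)/20 = 0
  Node 5: (V_5 - V_0)/24000 + (V_5 - V_1)/2.4 + (V_5 - V_2)/39000 + (V_5 - 0)/15000 = 0
  Node 6: (V_6 - V_0)/180 + (V_6 - V_1)/43 + (V_6 - V_3)/51000 + (V_6 - 0)/8200 = 0
Collecting terms (coefficients in siemens):
  0.4306·V_0 - 0.1471·V_2 - 0.2778·V_4 - 0.00004167·V_5 - 0.005556·V_6 = 1
  0.4585·V_1 - 0.008333·V_2 - 0.007692·V_3 - 0.002564·V_4 - 0.4167·V_5 - 0.02326·V_6 = 0
  0.1573·V_2 - 0.1471·V_0 - 0.008333·V_1 - 0.001786·V_3 - 0.00009091·V_4 - 0.00002564·V_5 = 0
  0.2422·V_3 - 0.007692·V_1 - 0.001786·V_2 - 0.0001333·V_4 - 0.00001961·V_6 = 0
  0.3306·V_4 - 0.2778·V_0 - 0.002564·V_1 - 0.00009091·V_2 - 0.0001333·V_3 = 0
  0.4168·V_5 - 0.00004167·V_0 - 0.4167·V_1 - 0.00002564·V_2 = 0
  0.02895·V_6 - 0.005556·V_0 - 0.02326·V_1 - 0.00001961·V_3 = 0
Solving these 7 simultaneous equations (Gaussian elimination) gives:
  V_0 = 20.34 V, V_1 = 13.09 V, V_2 = 19.73 V, V_3 = 0.572 V
  V_4 = 17.2 V, V_5 = 13.09 V, V_6 = 14.42 V
R_eq = V_0 / 1 A = 20.34 Ω

Final answer: 20.34 Ω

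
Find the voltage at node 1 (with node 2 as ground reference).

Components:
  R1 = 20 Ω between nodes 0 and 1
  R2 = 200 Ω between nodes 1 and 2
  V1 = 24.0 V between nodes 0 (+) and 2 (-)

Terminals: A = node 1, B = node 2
Nodal analysis, taking node 2 as the 0 V reference.
Source V1 fixes V_0 = 24 V.
KCL at each unknown node (sum of currents leaving = 0; resistances in Ω):
  Node 1: (V_1 - 24)/20 + (V_1 - 0)/200 = 0
Collecting terms: 0.055 × V_1 = 1.2  =>  V_1 = 21.82 V
The requested potential is V_1 = 21.82 V.

Final answer: V_1 = 21.82 V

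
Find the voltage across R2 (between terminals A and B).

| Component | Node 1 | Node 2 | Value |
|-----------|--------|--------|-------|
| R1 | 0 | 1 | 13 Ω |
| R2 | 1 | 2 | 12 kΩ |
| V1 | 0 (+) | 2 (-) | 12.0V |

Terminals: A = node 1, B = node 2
R1 and R2 are in series across V1 (node 0 → node 1 → node 2), and the output A–B is taken across R2, so this is a voltage divider.
Series current: I = V1/(R1 + R2) = 12/(13 + 12000) = 12/12010 = 0.0009989 A
V_R2 = I × R2 = V1 × R2/(R1 + R2) = 12 × 12000/12010 = 11.99 V

Final answer: 11.99 V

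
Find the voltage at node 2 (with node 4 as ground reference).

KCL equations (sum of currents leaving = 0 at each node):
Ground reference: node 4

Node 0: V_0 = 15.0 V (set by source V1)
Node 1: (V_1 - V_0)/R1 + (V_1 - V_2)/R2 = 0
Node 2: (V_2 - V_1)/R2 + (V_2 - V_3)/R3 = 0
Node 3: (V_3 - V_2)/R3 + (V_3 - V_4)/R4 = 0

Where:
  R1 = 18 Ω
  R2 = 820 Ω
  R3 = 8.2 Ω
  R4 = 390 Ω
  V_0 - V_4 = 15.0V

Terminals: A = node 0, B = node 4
Nodal analysis, taking node 4 as the 0 V reference.
Source V1 fixes V_0 = 15 V.
KCL at each unknown node (sum of currents leaving = 0; resistances in Ω):
  Node 1: (V_1 - 15)/18 + (V_1 - V_2)/820 = 0
  Node 2: (V_2 - V_1)/820 + (V_2 - V_3)/8.2 = 0
  Node 3: (V_3 - V_2)/8.2 + (V_3 - 0)/390 = 0
Collecting terms (coefficients in siemens):
  0.05678·V_1 - 0.00122·V_2 = 0.8333
  0.1232·V_2 - 0.00122·V_1 - 0.122·V_3 = 0
  0.1245·V_3 - 0.122·V_2 = 0
Solving these 3 simultaneous equations (Gaussian elimination) gives:
  V_1 = 14.78 V, V_2 = 4.832 V, V_3 = 4.732 V
The requested potential is V_2 = 4.832 V.

Final answer: V_2 = 4.832 V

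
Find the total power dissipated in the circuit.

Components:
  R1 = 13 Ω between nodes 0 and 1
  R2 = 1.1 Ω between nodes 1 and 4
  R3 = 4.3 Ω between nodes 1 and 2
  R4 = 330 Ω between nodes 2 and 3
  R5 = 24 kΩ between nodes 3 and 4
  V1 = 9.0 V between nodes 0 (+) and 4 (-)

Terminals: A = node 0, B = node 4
Nodal analysis, taking node 4 as the 0 V reference.
Source V1 fixes V_0 = 9 V.
KCL at each unknown node (sum of currents leaving = 0; resistances in Ω):
  Node 1: (V_1 - 9)/13 + (V_1 - 0)/1.1 + (V_1 - V_2)/4.3 = 0
  Node 2: (V_2 - V_1)/4.3 + (V_2 - V_3)/330 = 0
  Node 3: (V_3 - V_2)/330 + (V_3 - 0)/24000 = 0
Collecting terms (coefficients in siemens):
  1.219·V_1 - 0.2326·V_2 = 0.6923
  0.2356·V_2 - 0.2326·V_1 - 0.00303·V_3 = 0
  0.003072·V_3 - 0.00303·V_2 = 0
Solving these 3 simultaneous equations (Gaussian elimination) gives:
  V_1 = 0.7021 V, V_2 = 0.702 V, V_3 = 0.6925 V
Power in each resistor, P = (ΔV)²/R:
  P_R1 = (9 - 0.7021)²/13 = 5.297 W
  P_R2 = (0.7021 - 0)²/1.1 = 0.4481 W
  P_R3 = (0.7021 - 0.702)²/4.3 = 0.00000000358 W
  P_R4 = (0.702 - 0.6925)²/330 = 0.0000002747 W
  P_R5 = (0.6925 - 0)²/24000 = 0.00001998 W
P_total = P_R1 + P_R2 + P_R3 + P_R4 + P_R5 = 5.745 W

Final answer: 5.745 W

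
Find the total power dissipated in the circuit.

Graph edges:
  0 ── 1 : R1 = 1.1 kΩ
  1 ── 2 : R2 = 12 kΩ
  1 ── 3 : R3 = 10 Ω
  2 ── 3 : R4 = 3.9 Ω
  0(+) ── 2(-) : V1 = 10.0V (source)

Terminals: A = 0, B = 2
Nodal analysis, taking node 2 as the 0 V reference.
Source V1 fixes V_0 = 10 V.
KCL at each unknown node (sum of currents leaving = 0; resistances in Ω):
  Node 1: (V_1 - 10)/1100 + (V_1 - 0)/12000 + (V_1 - V_3)/10 = 0
  Node 3: (V_3 - V_1)/10 + (V_3 - 0)/3.9 = 0
Collecting terms (coefficients in siemens):
  0.101·V_1 - 0.1·V_3 = 0.009091
  0.3564·V_3 - 0.1·V_1 = 0
Determinant D = (0.101)(0.3564) - (-0.1)(-0.1) = 0.02599
V_1 = [(0.009091)(0.3564) - (-0.1)(0)]/D = 0.1246 V
V_3 = [(0.101)(0) - (0.009091)(-0.1)]/D = 0.03497 V
Power in each resistor, P = (ΔV)²/R:
  P_R1 = (10 - 0.1246)²/1100 = 0.08866 W
  P_R2 = (0.1246 - 0)²/12000 = 0.000001295 W
  P_R3 = (0.1246 - 0.03497)²/10 = 0.0008041 W
  P_R4 = (0 - 0.03497)²/3.9 = 0.0003136 W
P_total = P_R1 + P_R2 + P_R3 + P_R4 = 0.08978 W

Final answer: 0.08978 W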